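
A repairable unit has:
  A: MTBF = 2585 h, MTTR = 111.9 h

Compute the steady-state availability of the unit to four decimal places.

A(A) = MTBF/(MTBF+MTTR) = 2585/(2585+111.9) = 0.9585

0.9585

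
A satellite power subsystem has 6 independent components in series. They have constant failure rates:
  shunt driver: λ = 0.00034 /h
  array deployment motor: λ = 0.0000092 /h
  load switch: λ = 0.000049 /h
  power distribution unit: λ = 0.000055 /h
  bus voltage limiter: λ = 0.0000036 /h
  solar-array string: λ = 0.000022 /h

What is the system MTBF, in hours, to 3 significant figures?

Series of exponential components: λ_sys = Σ λ_i
λ_sys = 0.00034 + 0.0000092 + 0.000049 + 0.000055 + 0.0000036 + 0.000022 = 4.7880e-04 /h
MTBF = 1 / λ_sys = 2090 h

2090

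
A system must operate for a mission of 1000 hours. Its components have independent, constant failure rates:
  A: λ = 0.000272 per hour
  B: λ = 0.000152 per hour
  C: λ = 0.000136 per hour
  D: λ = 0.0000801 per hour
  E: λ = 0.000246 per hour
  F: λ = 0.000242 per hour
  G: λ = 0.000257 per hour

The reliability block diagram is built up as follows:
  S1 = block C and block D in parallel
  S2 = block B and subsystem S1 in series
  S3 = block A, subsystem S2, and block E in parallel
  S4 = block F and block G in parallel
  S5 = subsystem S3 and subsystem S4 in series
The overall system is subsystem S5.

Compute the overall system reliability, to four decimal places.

R(A) = exp(−0.000272 × 1000) = 0.761854
R(B) = exp(−0.000152 × 1000) = 0.858988
R(C) = exp(−0.000136 × 1000) = 0.872843
R(D) = exp(−0.0000801 × 1000) = 0.923024
R(E) = exp(−0.000246 × 1000) = 0.781922
R(F) = exp(−0.000242 × 1000) = 0.785056
R(G) = exp(−0.000257 × 1000) = 0.773368
Parallel (C and D): 1 − (1 − 0.872843)(1 − 0.923024) = 0.990212
Series (B and [0.990212]): 0.858988 × 0.990212 = 0.850580
Parallel (A, [0.850580], and E): 1 − (1 − 0.761854)(1 − 0.850580)(1 − 0.781922) = 0.992240
Parallel (F and G): 1 − (1 − 0.785056)(1 − 0.773368) = 0.951287
Series ([0.992240] and [0.951287]): 0.992240 × 0.951287 = 0.9439

0.9439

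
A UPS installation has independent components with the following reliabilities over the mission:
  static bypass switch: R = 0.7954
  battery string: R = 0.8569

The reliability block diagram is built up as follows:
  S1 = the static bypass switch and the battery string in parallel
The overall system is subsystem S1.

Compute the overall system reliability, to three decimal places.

Parallel (static bypass switch and battery string): 1 − (1 − 0.79540)(1 − 0.85690) = 0.971

0.971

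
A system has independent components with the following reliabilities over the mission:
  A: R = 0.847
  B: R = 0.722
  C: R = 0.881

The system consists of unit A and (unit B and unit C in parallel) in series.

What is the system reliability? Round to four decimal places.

0.8190

Parallel (B and C): 1 − (1 − 0.722000)(1 − 0.881000) = 0.966918
Series (A and [0.966918]): 0.847000 × 0.966918 = 0.8190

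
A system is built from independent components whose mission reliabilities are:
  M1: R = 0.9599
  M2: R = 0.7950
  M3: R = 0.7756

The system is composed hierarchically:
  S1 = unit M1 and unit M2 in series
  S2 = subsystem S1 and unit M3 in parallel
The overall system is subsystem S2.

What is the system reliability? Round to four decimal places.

Series (M1 and M2): 0.959900 × 0.795000 = 0.763121
Parallel ([0.763121] and M3): 1 − (1 − 0.763121)(1 − 0.775600) = 0.9468

0.9468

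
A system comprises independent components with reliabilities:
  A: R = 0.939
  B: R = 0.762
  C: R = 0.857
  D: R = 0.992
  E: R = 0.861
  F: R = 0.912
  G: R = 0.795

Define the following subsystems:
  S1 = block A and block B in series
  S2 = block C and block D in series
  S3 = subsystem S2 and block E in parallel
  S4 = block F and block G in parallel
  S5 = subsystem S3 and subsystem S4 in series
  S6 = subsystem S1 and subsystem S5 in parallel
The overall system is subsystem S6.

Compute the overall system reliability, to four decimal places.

0.9890

Series (A and B): 0.939000 × 0.762000 = 0.715518
Series (C and D): 0.857000 × 0.992000 = 0.850144
Parallel ([0.850144] and E): 1 − (1 − 0.850144)(1 − 0.861000) = 0.979170
Parallel (F and G): 1 − (1 − 0.912000)(1 − 0.795000) = 0.981960
Series ([0.979170] and [0.981960]): 0.979170 × 0.981960 = 0.961506
Parallel ([0.715518] and [0.961506]): 1 − (1 − 0.715518)(1 − 0.961506) = 0.9890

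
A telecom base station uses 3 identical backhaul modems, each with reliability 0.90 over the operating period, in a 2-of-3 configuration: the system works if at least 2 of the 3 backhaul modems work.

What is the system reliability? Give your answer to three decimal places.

R = Σ_{i=2}^{3} C(3,i) p^i (1−p)^{3−i} with p = 0.90
C(3,2)·0.90^2·0.10^1 = 0.24300
C(3,3)·0.90^3·0.10^0 = 0.72900
Sum = 0.972

0.972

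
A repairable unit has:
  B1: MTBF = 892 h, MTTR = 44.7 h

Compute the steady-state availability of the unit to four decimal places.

0.9523

A(B1) = MTBF/(MTBF+MTTR) = 892/(892+44.7) = 0.9523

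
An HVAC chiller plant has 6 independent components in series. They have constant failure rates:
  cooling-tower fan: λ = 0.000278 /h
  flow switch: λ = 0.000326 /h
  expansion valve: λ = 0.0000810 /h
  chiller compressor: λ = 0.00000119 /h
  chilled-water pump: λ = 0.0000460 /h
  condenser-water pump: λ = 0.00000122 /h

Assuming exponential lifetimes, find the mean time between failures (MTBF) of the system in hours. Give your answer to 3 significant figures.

1360

Series of exponential components: λ_sys = Σ λ_i
λ_sys = 0.000278 + 0.000326 + 0.0000810 + 0.00000119 + 0.0000460 + 0.00000122 = 7.3341e-04 /h
MTBF = 1 / λ_sys = 1360 h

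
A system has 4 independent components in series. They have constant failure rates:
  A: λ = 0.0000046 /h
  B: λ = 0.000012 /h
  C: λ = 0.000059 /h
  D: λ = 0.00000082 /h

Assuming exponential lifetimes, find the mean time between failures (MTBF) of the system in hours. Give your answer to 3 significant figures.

Series of exponential components: λ_sys = Σ λ_i
λ_sys = 0.0000046 + 0.000012 + 0.000059 + 0.00000082 = 7.6420e-05 /h
MTBF = 1 / λ_sys = 13100 h

13100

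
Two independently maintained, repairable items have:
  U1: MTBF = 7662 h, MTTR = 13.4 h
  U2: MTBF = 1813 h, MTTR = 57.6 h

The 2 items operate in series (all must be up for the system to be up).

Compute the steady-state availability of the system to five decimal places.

0.96752

A(U1) = MTBF/(MTBF+MTTR) = 7662/(7662+13.4) = 0.998254
A(U2) = MTBF/(MTBF+MTTR) = 1813/(1813+57.6) = 0.969208
Series availability: 0.998254 × 0.969208 = 0.96752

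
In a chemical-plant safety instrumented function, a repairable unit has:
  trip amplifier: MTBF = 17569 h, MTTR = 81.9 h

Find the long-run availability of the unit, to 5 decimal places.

0.99536

A(trip amplifier) = MTBF/(MTBF+MTTR) = 17569/(17569+81.9) = 0.99536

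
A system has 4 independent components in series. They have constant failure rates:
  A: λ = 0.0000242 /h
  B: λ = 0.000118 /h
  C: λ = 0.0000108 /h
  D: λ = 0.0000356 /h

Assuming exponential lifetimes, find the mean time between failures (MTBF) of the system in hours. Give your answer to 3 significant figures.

5300

Series of exponential components: λ_sys = Σ λ_i
λ_sys = 0.0000242 + 0.000118 + 0.0000108 + 0.0000356 = 1.8860e-04 /h
MTBF = 1 / λ_sys = 5300 h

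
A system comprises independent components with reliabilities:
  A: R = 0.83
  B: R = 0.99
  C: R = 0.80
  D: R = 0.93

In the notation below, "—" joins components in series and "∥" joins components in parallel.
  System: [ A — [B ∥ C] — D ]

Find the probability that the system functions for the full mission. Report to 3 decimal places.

0.770

Parallel (B and C): 1 − (1 − 0.99000)(1 − 0.80000) = 0.99800
Series (A, [0.99800], and D): 0.83000 × 0.99800 × 0.93000 = 0.770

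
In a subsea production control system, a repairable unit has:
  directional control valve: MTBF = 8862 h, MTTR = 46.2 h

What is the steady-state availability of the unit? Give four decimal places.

0.9948

A(directional control valve) = MTBF/(MTBF+MTTR) = 8862/(8862+46.2) = 0.9948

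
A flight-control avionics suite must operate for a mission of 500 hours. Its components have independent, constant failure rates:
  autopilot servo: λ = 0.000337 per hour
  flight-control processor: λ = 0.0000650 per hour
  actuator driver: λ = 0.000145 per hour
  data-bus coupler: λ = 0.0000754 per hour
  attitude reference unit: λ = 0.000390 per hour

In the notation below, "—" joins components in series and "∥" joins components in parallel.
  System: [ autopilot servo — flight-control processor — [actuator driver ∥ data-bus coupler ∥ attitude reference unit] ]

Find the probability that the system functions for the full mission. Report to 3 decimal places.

0.818

R(autopilot servo) = exp(−0.000337 × 500) = 0.84493
R(flight-control processor) = exp(−0.0000650 × 500) = 0.96802
R(actuator driver) = exp(−0.000145 × 500) = 0.93007
R(data-bus coupler) = exp(−0.0000754 × 500) = 0.96300
R(attitude reference unit) = exp(−0.000390 × 500) = 0.82283
Parallel (actuator driver, data-bus coupler, and attitude reference unit): 1 − (1 − 0.93007)(1 − 0.96300)(1 − 0.82283) = 0.99954
Series (autopilot servo, flight-control processor, and [0.99954]): 0.84493 × 0.96802 × 0.99954 = 0.818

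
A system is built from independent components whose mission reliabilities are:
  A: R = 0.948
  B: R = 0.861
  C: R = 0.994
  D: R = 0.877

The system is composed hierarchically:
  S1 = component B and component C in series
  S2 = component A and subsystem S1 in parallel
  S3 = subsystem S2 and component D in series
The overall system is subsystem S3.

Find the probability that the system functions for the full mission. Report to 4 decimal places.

Series (B and C): 0.861000 × 0.994000 = 0.855834
Parallel (A and [0.855834]): 1 − (1 − 0.948000)(1 − 0.855834) = 0.992503
Series ([0.992503] and D): 0.992503 × 0.877000 = 0.8704

0.8704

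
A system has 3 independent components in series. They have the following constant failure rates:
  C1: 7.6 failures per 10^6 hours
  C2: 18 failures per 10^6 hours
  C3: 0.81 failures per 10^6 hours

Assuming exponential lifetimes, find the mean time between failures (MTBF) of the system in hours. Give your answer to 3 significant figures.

Series of exponential components: λ_sys = Σ λ_i
λ_sys = 0.0000076 + 0.000018 + 0.00000081 = 2.6410e-05 /h
MTBF = 1 / λ_sys = 37900 h

37900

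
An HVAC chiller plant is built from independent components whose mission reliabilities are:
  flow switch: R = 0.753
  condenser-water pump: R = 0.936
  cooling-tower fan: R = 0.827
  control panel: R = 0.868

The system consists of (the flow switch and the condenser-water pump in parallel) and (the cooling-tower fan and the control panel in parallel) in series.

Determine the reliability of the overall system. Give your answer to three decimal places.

Parallel (flow switch and condenser-water pump): 1 − (1 − 0.75300)(1 − 0.93600) = 0.98419
Parallel (cooling-tower fan and control panel): 1 − (1 − 0.82700)(1 − 0.86800) = 0.97716
Series ([0.98419] and [0.97716]): 0.98419 × 0.97716 = 0.962

0.962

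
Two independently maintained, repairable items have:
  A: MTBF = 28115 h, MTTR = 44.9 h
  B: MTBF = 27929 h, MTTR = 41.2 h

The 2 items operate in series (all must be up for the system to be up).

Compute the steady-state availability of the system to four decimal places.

A(A) = MTBF/(MTBF+MTTR) = 28115/(28115+44.9) = 0.998406
A(B) = MTBF/(MTBF+MTTR) = 27929/(27929+41.2) = 0.998527
Series availability: 0.998406 × 0.998527 = 0.9969

0.9969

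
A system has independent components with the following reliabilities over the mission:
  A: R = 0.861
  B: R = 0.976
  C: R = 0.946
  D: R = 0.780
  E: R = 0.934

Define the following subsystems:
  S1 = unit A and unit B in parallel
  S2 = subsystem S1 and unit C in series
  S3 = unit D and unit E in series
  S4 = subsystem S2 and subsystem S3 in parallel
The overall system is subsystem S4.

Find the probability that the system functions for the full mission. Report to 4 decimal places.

0.9845

Parallel (A and B): 1 − (1 − 0.861000)(1 − 0.976000) = 0.996664
Series ([0.996664] and C): 0.996664 × 0.946000 = 0.942844
Series (D and E): 0.780000 × 0.934000 = 0.728520
Parallel ([0.942844] and [0.728520]): 1 − (1 − 0.942844)(1 − 0.728520) = 0.9845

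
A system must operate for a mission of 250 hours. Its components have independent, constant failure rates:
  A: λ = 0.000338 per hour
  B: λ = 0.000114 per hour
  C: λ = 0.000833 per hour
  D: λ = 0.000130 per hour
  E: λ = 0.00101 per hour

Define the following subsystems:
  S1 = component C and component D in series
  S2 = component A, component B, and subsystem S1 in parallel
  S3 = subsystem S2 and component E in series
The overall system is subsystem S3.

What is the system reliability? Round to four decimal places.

0.7765

R(A) = exp(−0.000338 × 250) = 0.918972
R(B) = exp(−0.000114 × 250) = 0.971902
R(C) = exp(−0.000833 × 250) = 0.812004
R(D) = exp(−0.000130 × 250) = 0.968022
R(E) = exp(−0.00101 × 250) = 0.776856
Series (C and D): 0.812004 × 0.968022 = 0.786038
Parallel (A, B, and [0.786038]): 1 − (1 − 0.918972)(1 − 0.971902)(1 − 0.786038) = 0.999513
Series ([0.999513] and E): 0.999513 × 0.776856 = 0.7765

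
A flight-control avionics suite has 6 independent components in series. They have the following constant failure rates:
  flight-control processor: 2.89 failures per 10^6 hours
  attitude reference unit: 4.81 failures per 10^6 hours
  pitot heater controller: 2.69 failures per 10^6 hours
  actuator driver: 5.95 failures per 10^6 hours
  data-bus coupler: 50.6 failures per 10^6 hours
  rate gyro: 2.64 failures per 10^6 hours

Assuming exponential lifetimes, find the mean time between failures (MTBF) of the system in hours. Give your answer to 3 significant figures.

14400

Series of exponential components: λ_sys = Σ λ_i
λ_sys = 0.00000289 + 0.00000481 + 0.00000269 + 0.00000595 + 0.0000506 + 0.00000264 = 6.9580e-05 /h
MTBF = 1 / λ_sys = 14400 h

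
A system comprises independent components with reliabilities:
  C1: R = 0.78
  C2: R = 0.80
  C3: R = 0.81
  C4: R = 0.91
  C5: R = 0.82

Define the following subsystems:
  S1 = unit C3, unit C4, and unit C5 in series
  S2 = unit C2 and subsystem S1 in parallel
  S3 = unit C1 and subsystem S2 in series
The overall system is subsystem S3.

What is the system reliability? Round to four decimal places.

0.7183

Series (C3, C4, and C5): 0.810000 × 0.910000 × 0.820000 = 0.604422
Parallel (C2 and [0.604422]): 1 − (1 − 0.800000)(1 − 0.604422) = 0.920884
Series (C1 and [0.920884]): 0.780000 × 0.920884 = 0.7183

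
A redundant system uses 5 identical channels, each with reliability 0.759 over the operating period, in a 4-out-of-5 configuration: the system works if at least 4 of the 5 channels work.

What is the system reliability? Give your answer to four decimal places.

R = Σ_{i=4}^{5} C(5,i) p^i (1−p)^{5−i} with p = 0.759
C(5,4)·0.759^4·0.241^1 = 0.399903
C(5,5)·0.759^5·0.241^0 = 0.251889
Sum = 0.6518

0.6518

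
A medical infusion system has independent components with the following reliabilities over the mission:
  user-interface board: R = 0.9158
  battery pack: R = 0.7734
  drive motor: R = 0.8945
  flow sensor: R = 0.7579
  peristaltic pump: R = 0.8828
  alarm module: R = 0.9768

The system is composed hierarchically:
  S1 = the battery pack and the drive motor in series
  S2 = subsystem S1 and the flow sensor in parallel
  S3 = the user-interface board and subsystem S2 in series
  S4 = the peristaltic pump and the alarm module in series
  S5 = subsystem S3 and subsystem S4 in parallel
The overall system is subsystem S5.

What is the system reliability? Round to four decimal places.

Series (battery pack and drive motor): 0.773400 × 0.894500 = 0.691806
Parallel ([0.691806] and flow sensor): 1 − (1 − 0.691806)(1 − 0.757900) = 0.925386
Series (user-interface board and [0.925386]): 0.915800 × 0.925386 = 0.847468
Series (peristaltic pump and alarm module): 0.882800 × 0.976800 = 0.862319
Parallel ([0.847468] and [0.862319]): 1 − (1 − 0.847468)(1 − 0.862319) = 0.9790

0.9790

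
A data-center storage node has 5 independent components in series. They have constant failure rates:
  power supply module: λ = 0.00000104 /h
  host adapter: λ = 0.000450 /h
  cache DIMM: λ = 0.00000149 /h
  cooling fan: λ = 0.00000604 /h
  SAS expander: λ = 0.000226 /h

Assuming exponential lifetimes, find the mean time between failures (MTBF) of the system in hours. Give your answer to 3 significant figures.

1460

Series of exponential components: λ_sys = Σ λ_i
λ_sys = 0.00000104 + 0.000450 + 0.00000149 + 0.00000604 + 0.000226 = 6.8457e-04 /h
MTBF = 1 / λ_sys = 1460 h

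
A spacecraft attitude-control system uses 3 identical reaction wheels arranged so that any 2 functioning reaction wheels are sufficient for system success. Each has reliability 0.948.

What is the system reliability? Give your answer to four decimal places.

0.9922

R = Σ_{i=2}^{3} C(3,i) p^i (1−p)^{3−i} with p = 0.948
C(3,2)·0.948^2·0.052^1 = 0.140198
C(3,3)·0.948^3·0.052^0 = 0.851971
Sum = 0.9922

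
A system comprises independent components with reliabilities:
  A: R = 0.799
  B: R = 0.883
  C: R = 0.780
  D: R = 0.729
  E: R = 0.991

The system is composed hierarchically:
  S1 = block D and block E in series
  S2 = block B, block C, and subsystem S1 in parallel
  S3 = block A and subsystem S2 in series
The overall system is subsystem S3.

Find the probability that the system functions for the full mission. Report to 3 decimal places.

0.793

Series (D and E): 0.72900 × 0.99100 = 0.72244
Parallel (B, C, and [0.72244]): 1 − (1 − 0.88300)(1 − 0.78000)(1 − 0.72244) = 0.99286
Series (A and [0.99286]): 0.79900 × 0.99286 = 0.793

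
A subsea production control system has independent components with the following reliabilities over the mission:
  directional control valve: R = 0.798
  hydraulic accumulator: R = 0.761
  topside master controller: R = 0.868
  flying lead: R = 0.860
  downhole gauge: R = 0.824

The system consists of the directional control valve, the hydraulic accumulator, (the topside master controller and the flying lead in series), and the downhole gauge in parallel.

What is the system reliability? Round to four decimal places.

0.9978

Series (topside master controller and flying lead): 0.868000 × 0.860000 = 0.746480
Parallel (directional control valve, hydraulic accumulator, [0.746480], and downhole gauge): 1 − (1 − 0.798000)(1 − 0.761000)(1 − 0.746480)(1 − 0.824000) = 0.9978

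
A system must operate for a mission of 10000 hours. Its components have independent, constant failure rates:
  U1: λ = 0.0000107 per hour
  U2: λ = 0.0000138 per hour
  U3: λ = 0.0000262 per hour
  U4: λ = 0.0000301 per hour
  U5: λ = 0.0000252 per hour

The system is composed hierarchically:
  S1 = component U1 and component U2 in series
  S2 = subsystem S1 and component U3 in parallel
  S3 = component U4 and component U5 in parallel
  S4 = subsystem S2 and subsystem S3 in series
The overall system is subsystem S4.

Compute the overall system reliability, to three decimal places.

0.895

R(U1) = exp(−0.0000107 × 10000) = 0.89853
R(U2) = exp(−0.0000138 × 10000) = 0.87110
R(U3) = exp(−0.0000262 × 10000) = 0.76951
R(U4) = exp(−0.0000301 × 10000) = 0.74008
R(U5) = exp(−0.0000252 × 10000) = 0.77724
Series (U1 and U2): 0.89853 × 0.87110 = 0.78271
Parallel ([0.78271] and U3): 1 − (1 − 0.78271)(1 − 0.76951) = 0.94992
Parallel (U4 and U5): 1 − (1 − 0.74008)(1 − 0.77724) = 0.94210
Series ([0.94992] and [0.94210]): 0.94992 × 0.94210 = 0.895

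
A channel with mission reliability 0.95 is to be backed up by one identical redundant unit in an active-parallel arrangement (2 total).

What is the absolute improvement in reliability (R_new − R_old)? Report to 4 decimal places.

0.0475

R_before = 0.95
R_after = 1 − (1 − 0.95)^2 = 0.9975
ΔR = 0.9975 − 0.95 = 0.0475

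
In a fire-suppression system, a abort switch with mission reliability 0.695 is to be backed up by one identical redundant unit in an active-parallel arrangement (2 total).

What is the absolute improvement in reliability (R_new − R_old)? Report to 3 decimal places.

0.212

R_before = 0.695
R_after = 1 − (1 − 0.695)^2 = 0.907
ΔR = 0.907 − 0.695 = 0.212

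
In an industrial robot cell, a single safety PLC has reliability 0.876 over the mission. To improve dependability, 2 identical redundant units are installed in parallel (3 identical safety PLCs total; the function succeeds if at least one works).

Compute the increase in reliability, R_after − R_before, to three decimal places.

0.122

R_before = 0.876
R_after = 1 − (1 − 0.876)^3 = 0.998
ΔR = 0.998 − 0.876 = 0.122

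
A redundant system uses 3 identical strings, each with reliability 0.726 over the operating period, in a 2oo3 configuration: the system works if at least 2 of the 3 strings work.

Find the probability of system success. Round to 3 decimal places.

R = Σ_{i=2}^{3} C(3,i) p^i (1−p)^{3−i} with p = 0.726
C(3,2)·0.726^2·0.274^1 = 0.43326
C(3,3)·0.726^3·0.274^0 = 0.38266
Sum = 0.816

0.816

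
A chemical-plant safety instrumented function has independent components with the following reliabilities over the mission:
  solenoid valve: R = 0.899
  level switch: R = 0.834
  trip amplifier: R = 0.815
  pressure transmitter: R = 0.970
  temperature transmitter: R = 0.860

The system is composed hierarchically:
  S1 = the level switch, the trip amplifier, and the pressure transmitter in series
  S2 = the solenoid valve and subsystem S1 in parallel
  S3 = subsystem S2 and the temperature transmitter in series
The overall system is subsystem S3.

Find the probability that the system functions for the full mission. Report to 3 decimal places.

Series (level switch, trip amplifier, and pressure transmitter): 0.83400 × 0.81500 × 0.97000 = 0.65932
Parallel (solenoid valve and [0.65932]): 1 − (1 − 0.89900)(1 − 0.65932) = 0.96559
Series ([0.96559] and temperature transmitter): 0.96559 × 0.86000 = 0.830

0.830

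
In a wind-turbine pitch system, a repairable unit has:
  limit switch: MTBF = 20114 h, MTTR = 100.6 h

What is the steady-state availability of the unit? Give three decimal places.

0.995

A(limit switch) = MTBF/(MTBF+MTTR) = 20114/(20114+100.6) = 0.995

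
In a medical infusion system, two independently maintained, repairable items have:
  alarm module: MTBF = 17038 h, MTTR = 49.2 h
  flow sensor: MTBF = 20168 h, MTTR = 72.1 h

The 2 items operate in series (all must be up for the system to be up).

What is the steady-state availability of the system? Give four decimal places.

A(alarm module) = MTBF/(MTBF+MTTR) = 17038/(17038+49.2) = 0.997121
A(flow sensor) = MTBF/(MTBF+MTTR) = 20168/(20168+72.1) = 0.996438
Series availability: 0.997121 × 0.996438 = 0.9936

0.9936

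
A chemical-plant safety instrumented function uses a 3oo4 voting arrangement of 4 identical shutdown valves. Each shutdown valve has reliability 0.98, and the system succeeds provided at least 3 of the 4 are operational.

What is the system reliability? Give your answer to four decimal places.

R = Σ_{i=3}^{4} C(4,i) p^i (1−p)^{4−i} with p = 0.98
C(4,3)·0.98^3·0.02^1 = 0.075295
C(4,4)·0.98^4·0.02^0 = 0.922368
Sum = 0.9977

0.9977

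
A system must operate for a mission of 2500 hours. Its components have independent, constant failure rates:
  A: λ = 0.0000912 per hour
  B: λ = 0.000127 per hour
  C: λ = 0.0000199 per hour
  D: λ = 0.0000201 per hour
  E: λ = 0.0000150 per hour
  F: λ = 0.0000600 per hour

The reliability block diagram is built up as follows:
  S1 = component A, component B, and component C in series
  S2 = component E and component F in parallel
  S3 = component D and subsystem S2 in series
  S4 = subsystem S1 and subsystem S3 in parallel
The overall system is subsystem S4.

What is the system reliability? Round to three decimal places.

R(A) = exp(−0.0000912 × 2500) = 0.79612
R(B) = exp(−0.000127 × 2500) = 0.72797
R(C) = exp(−0.0000199 × 2500) = 0.95147
R(D) = exp(−0.0000201 × 2500) = 0.95099
R(E) = exp(−0.0000150 × 2500) = 0.96319
R(F) = exp(−0.0000600 × 2500) = 0.86071
Series (A, B, and C): 0.79612 × 0.72797 × 0.95147 = 0.55143
Parallel (E and F): 1 − (1 − 0.96319)(1 − 0.86071) = 0.99487
Series (D and [0.99487]): 0.95099 × 0.99487 = 0.94611
Parallel ([0.55143] and [0.94611]): 1 − (1 − 0.55143)(1 − 0.94611) = 0.976

0.976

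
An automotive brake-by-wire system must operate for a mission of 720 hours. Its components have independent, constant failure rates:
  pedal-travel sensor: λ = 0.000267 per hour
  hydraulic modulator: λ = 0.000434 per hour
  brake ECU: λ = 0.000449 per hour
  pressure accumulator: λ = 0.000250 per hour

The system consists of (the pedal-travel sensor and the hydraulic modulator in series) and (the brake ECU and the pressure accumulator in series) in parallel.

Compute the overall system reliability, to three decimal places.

R(pedal-travel sensor) = exp(−0.000267 × 720) = 0.82511
R(hydraulic modulator) = exp(−0.000434 × 720) = 0.73163
R(brake ECU) = exp(−0.000449 × 720) = 0.72377
R(pressure accumulator) = exp(−0.000250 × 720) = 0.83527
Series (pedal-travel sensor and hydraulic modulator): 0.82511 × 0.73163 = 0.60368
Series (brake ECU and pressure accumulator): 0.72377 × 0.83527 = 0.60454
Parallel ([0.60368] and [0.60454]): 1 − (1 − 0.60368)(1 − 0.60454) = 0.843

0.843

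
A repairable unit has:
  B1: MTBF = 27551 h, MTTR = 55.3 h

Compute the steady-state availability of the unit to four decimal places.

0.9980

A(B1) = MTBF/(MTBF+MTTR) = 27551/(27551+55.3) = 0.9980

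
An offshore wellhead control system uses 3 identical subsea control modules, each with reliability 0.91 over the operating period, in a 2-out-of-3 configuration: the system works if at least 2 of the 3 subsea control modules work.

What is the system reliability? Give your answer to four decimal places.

0.9772

R = Σ_{i=2}^{3} C(3,i) p^i (1−p)^{3−i} with p = 0.91
C(3,2)·0.91^2·0.09^1 = 0.223587
C(3,3)·0.91^3·0.09^0 = 0.753571
Sum = 0.9772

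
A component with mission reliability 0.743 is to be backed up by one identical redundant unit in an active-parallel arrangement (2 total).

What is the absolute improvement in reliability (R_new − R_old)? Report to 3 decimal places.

0.191

R_before = 0.743
R_after = 1 − (1 − 0.743)^2 = 0.934
ΔR = 0.934 − 0.743 = 0.191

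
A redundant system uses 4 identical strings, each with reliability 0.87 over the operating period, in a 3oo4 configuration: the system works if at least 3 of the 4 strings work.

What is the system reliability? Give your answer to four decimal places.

0.9153

R = Σ_{i=3}^{4} C(4,i) p^i (1−p)^{4−i} with p = 0.87
C(4,3)·0.87^3·0.13^1 = 0.342422
C(4,4)·0.87^4·0.13^0 = 0.572898
Sum = 0.9153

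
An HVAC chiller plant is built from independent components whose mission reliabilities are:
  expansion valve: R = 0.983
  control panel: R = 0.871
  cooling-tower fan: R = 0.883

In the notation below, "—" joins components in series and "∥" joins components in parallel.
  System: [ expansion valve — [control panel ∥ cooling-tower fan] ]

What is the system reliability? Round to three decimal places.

Parallel (control panel and cooling-tower fan): 1 − (1 − 0.87100)(1 − 0.88300) = 0.98491
Series (expansion valve and [0.98491]): 0.98300 × 0.98491 = 0.968

0.968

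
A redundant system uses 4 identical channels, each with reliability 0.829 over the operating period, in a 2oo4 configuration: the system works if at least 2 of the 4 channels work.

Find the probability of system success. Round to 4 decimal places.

0.9826

R = Σ_{i=2}^{4} C(4,i) p^i (1−p)^{4−i} with p = 0.829
C(4,2)·0.829^2·0.171^2 = 0.120574
C(4,3)·0.829^3·0.171^1 = 0.389690
C(4,4)·0.829^4·0.171^0 = 0.472300
Sum = 0.9826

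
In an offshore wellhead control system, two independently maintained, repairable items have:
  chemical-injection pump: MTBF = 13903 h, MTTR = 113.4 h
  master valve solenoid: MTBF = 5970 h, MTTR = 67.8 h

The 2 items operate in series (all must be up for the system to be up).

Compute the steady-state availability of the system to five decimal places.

0.98077

A(chemical-injection pump) = MTBF/(MTBF+MTTR) = 13903/(13903+113.4) = 0.991909
A(master valve solenoid) = MTBF/(MTBF+MTTR) = 5970/(5970+67.8) = 0.988771
Series availability: 0.991909 × 0.988771 = 0.98077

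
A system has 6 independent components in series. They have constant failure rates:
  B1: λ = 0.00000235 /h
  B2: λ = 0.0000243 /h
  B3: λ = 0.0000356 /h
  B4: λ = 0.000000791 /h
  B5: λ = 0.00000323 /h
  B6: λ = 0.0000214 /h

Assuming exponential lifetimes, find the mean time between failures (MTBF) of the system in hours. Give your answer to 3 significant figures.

Series of exponential components: λ_sys = Σ λ_i
λ_sys = 0.00000235 + 0.0000243 + 0.0000356 + 0.000000791 + 0.00000323 + 0.0000214 = 8.7671e-05 /h
MTBF = 1 / λ_sys = 11400 h

11400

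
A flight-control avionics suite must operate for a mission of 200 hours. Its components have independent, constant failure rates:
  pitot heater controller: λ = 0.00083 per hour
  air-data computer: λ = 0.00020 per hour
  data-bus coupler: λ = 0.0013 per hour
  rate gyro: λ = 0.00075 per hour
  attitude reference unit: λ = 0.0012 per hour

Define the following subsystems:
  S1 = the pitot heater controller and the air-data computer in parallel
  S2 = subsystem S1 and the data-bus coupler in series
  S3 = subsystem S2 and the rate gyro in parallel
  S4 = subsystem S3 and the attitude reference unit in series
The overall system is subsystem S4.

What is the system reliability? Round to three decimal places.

R(pitot heater controller) = exp(−0.00083 × 200) = 0.84705
R(air-data computer) = exp(−0.00020 × 200) = 0.96079
R(data-bus coupler) = exp(−0.0013 × 200) = 0.77105
R(rate gyro) = exp(−0.00075 × 200) = 0.86071
R(attitude reference unit) = exp(−0.0012 × 200) = 0.78663
Parallel (pitot heater controller and air-data computer): 1 − (1 − 0.84705)(1 − 0.96079) = 0.99400
Series ([0.99400] and data-bus coupler): 0.99400 × 0.77105 = 0.76642
Parallel ([0.76642] and rate gyro): 1 − (1 − 0.76642)(1 − 0.86071) = 0.96746
Series ([0.96746] and attitude reference unit): 0.96746 × 0.78663 = 0.761

0.761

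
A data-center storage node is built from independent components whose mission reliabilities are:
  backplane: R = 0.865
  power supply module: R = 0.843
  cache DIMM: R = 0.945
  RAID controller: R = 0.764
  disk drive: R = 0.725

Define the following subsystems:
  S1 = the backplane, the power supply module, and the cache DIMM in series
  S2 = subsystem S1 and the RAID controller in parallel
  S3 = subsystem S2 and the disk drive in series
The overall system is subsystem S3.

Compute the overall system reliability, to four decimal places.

Series (backplane, power supply module, and cache DIMM): 0.865000 × 0.843000 × 0.945000 = 0.689089
Parallel ([0.689089] and RAID controller): 1 − (1 − 0.689089)(1 − 0.764000) = 0.926625
Series ([0.926625] and disk drive): 0.926625 × 0.725000 = 0.6718

0.6718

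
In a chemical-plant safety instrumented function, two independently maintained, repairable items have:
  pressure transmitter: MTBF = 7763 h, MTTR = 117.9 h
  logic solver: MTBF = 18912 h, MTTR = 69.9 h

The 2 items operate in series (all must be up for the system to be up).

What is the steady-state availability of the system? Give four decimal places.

A(pressure transmitter) = MTBF/(MTBF+MTTR) = 7763/(7763+117.9) = 0.985040
A(logic solver) = MTBF/(MTBF+MTTR) = 18912/(18912+69.9) = 0.996318
Series availability: 0.985040 × 0.996318 = 0.9814

0.9814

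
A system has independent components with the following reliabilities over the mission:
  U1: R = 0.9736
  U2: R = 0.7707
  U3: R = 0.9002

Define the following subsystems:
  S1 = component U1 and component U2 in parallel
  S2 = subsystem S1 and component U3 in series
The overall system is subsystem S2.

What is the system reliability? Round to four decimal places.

Parallel (U1 and U2): 1 − (1 − 0.973600)(1 − 0.770700) = 0.993946
Series ([0.993946] and U3): 0.993946 × 0.900200 = 0.8948

0.8948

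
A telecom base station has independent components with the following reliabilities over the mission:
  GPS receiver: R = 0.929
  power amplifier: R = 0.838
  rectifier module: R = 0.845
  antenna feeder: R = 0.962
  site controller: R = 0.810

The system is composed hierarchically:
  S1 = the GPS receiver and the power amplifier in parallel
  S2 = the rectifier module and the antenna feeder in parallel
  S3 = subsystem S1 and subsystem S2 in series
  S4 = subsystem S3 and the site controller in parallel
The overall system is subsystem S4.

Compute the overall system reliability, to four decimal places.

Parallel (GPS receiver and power amplifier): 1 − (1 − 0.929000)(1 − 0.838000) = 0.988498
Parallel (rectifier module and antenna feeder): 1 − (1 − 0.845000)(1 − 0.962000) = 0.994110
Series ([0.988498] and [0.994110]): 0.988498 × 0.994110 = 0.982676
Parallel ([0.982676] and site controller): 1 − (1 − 0.982676)(1 − 0.810000) = 0.9967

0.9967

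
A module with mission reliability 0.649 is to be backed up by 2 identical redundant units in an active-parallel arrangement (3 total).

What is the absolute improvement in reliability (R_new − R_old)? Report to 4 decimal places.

R_before = 0.649
R_after = 1 − (1 − 0.649)^3 = 0.9568
ΔR = 0.9568 − 0.649 = 0.3078

0.3078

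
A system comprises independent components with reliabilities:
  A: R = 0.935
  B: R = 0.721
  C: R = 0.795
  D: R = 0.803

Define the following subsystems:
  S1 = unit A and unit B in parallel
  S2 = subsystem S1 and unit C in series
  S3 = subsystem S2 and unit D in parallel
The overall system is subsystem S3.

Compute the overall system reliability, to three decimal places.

0.957

Parallel (A and B): 1 − (1 − 0.93500)(1 − 0.72100) = 0.98187
Series ([0.98187] and C): 0.98187 × 0.79500 = 0.78059
Parallel ([0.78059] and D): 1 − (1 − 0.78059)(1 − 0.80300) = 0.957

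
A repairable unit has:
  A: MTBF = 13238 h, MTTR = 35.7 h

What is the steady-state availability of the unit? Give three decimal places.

A(A) = MTBF/(MTBF+MTTR) = 13238/(13238+35.7) = 0.997

0.997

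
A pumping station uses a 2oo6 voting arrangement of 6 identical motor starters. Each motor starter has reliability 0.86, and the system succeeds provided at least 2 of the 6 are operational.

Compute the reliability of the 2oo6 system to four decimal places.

0.9997

R = Σ_{i=2}^{6} C(6,i) p^i (1−p)^{6−i} with p = 0.86
C(6,2)·0.86^2·0.14^4 = 0.004262
C(6,3)·0.86^3·0.14^3 = 0.034907
C(6,4)·0.86^4·0.14^2 = 0.160820
C(6,5)·0.86^5·0.14^1 = 0.395159
C(6,6)·0.86^6·0.14^0 = 0.404567
Sum = 0.9997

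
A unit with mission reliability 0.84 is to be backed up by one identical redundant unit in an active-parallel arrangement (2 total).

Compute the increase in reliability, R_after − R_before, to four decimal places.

0.1344

R_before = 0.84
R_after = 1 − (1 − 0.84)^2 = 0.9744
ΔR = 0.9744 − 0.84 = 0.1344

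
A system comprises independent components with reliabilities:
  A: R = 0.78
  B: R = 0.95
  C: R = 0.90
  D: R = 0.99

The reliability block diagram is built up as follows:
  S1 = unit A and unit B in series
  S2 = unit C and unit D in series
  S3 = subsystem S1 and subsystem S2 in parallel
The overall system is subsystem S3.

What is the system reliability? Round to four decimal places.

0.9718

Series (A and B): 0.780000 × 0.950000 = 0.741000
Series (C and D): 0.900000 × 0.990000 = 0.891000
Parallel ([0.741000] and [0.891000]): 1 − (1 − 0.741000)(1 − 0.891000) = 0.9718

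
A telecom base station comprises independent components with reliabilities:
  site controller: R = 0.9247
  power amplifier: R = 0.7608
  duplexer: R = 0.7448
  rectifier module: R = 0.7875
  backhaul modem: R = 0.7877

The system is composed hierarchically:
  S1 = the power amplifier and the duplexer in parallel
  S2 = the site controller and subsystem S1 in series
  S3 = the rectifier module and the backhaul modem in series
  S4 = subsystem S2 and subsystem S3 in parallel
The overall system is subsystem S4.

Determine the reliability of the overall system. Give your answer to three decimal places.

0.950

Parallel (power amplifier and duplexer): 1 − (1 − 0.76080)(1 − 0.74480) = 0.93896
Series (site controller and [0.93896]): 0.92470 × 0.93896 = 0.86826
Series (rectifier module and backhaul modem): 0.78750 × 0.78770 = 0.62031
Parallel ([0.86826] and [0.62031]): 1 − (1 − 0.86826)(1 − 0.62031) = 0.950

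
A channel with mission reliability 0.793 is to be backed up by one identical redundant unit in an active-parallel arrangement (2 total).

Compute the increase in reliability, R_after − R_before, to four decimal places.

0.1642

R_before = 0.793
R_after = 1 − (1 − 0.793)^2 = 0.9572
ΔR = 0.9572 − 0.793 = 0.1642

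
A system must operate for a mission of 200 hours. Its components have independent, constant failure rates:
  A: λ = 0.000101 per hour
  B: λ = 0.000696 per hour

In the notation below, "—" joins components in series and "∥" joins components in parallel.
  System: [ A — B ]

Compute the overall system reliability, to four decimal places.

R(A) = exp(−0.000101 × 200) = 0.980003
R(B) = exp(−0.000696 × 200) = 0.870054
Series (A and B): 0.980003 × 0.870054 = 0.8527

0.8527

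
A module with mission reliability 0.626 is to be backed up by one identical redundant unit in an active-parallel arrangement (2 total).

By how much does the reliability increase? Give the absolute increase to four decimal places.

R_before = 0.626
R_after = 1 − (1 − 0.626)^2 = 0.8601
ΔR = 0.8601 − 0.626 = 0.2341

0.2341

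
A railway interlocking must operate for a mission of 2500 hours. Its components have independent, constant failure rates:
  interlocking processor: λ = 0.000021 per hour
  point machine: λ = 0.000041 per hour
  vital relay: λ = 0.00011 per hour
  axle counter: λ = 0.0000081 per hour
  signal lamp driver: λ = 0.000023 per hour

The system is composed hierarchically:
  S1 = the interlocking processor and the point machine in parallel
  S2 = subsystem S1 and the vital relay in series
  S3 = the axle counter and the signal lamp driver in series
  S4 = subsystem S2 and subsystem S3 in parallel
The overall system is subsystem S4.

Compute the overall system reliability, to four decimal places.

0.9817

R(interlocking processor) = exp(−0.000021 × 2500) = 0.948854
R(point machine) = exp(−0.000041 × 2500) = 0.902578
R(vital relay) = exp(−0.00011 × 2500) = 0.759572
R(axle counter) = exp(−0.0000081 × 2500) = 0.979954
R(signal lamp driver) = exp(−0.000023 × 2500) = 0.944122
Parallel (interlocking processor and point machine): 1 − (1 − 0.948854)(1 − 0.902578) = 0.995017
Series ([0.995017] and vital relay): 0.995017 × 0.759572 = 0.755787
Series (axle counter and signal lamp driver): 0.979954 × 0.944122 = 0.925196
Parallel ([0.755787] and [0.925196]): 1 − (1 − 0.755787)(1 − 0.925196) = 0.9817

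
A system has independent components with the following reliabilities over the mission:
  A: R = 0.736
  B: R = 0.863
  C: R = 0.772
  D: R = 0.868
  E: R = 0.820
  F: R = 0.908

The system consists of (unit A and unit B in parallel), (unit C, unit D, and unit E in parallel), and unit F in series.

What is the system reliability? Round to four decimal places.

0.8704

Parallel (A and B): 1 − (1 − 0.736000)(1 − 0.863000) = 0.963832
Parallel (C, D, and E): 1 − (1 − 0.772000)(1 − 0.868000)(1 − 0.820000) = 0.994583
Series ([0.963832], [0.994583], and F): 0.963832 × 0.994583 × 0.908000 = 0.8704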